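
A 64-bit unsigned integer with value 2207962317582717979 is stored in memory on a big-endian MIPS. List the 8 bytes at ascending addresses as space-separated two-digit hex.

2207962317582717979 in hexadecimal, padded to 64 bits, is 0x1EA4420790F7541B.
Split into bytes (most-significant first): 1E A4 42 07 90 F7 54 1B.
Big-endian stores the most-significant byte at the lowest address.
So the memory order matches the most-significant-first order: 1E A4 42 07 90 F7 54 1B.

1E A4 42 07 90 F7 54 1B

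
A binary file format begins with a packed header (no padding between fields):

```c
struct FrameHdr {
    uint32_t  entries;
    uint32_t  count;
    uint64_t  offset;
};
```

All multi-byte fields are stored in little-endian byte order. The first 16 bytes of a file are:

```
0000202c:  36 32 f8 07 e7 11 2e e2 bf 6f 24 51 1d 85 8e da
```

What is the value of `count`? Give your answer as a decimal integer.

3794670055

`count` follows `entries` (4 bytes), so it starts at byte offset 4 and occupies 4 bytes.
Bytes at offsets 4..7: E7 11 2E E2.
Little-endian stores the least-significant byte at the lowest address.
Reassemble most-significant byte first: E2 2E 11 E7 → 0xE22E11E7.
0xE22E11E7 = 3794670055.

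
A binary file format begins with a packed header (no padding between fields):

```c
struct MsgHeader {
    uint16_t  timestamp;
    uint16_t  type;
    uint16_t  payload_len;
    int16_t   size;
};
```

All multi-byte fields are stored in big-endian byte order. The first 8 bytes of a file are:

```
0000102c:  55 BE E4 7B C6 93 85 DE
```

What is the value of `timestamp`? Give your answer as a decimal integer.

`timestamp` is the first field, at byte offset 0, occupying 2 bytes.
Bytes at offsets 0..1: 55 BE.
Big-endian stores the most-significant byte at the lowest address.
The bytes are already most-significant first: 0x55BE.
0x55BE = 21950.

21950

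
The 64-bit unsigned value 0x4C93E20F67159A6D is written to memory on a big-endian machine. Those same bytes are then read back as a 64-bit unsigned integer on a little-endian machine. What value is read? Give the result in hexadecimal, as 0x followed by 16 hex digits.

Stored big-endian, the bytes at ascending addresses are 4C 93 E2 0F 67 15 9A 6D.
Read back as little-endian, the first byte is least significant, giving 0x6D9A15670FE2934C.

0x6D9A15670FE2934C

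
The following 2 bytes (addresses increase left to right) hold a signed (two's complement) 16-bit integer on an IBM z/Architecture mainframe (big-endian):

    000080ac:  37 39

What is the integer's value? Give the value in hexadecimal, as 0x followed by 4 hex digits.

In big-endian order the high byte comes first in memory.
The bytes are already most-significant first: 0x3739.

0x3739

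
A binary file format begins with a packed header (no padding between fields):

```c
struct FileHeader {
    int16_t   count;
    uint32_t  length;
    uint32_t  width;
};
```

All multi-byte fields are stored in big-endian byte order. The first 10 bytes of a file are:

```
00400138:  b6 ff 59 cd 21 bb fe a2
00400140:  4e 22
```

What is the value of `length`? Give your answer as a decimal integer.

1506615739

`length` follows `count` (2 bytes), so it starts at byte offset 2 and occupies 4 bytes.
Bytes at offsets 2..5: 59 CD 21 BB.
In big-endian order the high byte comes first in memory.
The bytes are already most-significant first: 0x59CD21BB.
0x59CD21BB = 1506615739.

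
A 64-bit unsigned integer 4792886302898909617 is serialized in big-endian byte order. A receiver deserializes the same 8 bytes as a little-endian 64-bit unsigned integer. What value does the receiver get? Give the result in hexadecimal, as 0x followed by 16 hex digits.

0xB1F11FDDB2C08342

4792886302898909617 in 64-bit hexadecimal is 0x4283C0B2DD1FF1B1.
Stored big-endian, the bytes at ascending addresses are 42 83 C0 B2 DD 1F F1 B1.
Read back as little-endian, the first byte is least significant, giving 0xB1F11FDDB2C08342.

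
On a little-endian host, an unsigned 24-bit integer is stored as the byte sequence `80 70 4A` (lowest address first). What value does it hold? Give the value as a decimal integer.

4878464

In little-endian order the low byte comes first in memory.
Reassemble most-significant byte first: 4A 70 80 → 0x4A7080.
0x4A7080 = 4878464.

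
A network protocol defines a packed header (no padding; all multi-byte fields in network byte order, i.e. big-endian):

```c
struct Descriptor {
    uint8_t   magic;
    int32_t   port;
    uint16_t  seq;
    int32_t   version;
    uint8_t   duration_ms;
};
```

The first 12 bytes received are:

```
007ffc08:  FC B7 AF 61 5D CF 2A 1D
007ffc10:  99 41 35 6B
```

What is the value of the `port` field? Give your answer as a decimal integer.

`port` follows `magic` (1 byte), so it starts at byte offset 1 and occupies 4 bytes.
Bytes at offsets 1..4: B7 AF 61 5D.
Big-endian stores the most-significant byte at the lowest address.
The bytes are already most-significant first: 0xB7AF615D.
Top bit is set, so as a signed 32-bit value this is 0xB7AF615D − 2^32 = -1213243043.

-1213243043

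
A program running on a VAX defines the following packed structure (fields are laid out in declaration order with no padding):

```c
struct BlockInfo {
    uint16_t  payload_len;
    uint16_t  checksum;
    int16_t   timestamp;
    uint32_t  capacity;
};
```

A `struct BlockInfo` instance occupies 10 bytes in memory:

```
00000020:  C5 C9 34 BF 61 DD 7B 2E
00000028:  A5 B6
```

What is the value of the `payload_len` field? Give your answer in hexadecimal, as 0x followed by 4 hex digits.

0xC9C5

`payload_len` is the first field, at byte offset 0, occupying 2 bytes.
Bytes at offsets 0..1: C5 C9.
Little-endian stores the least-significant byte at the lowest address.
Reassemble most-significant byte first: C9 C5 → 0xC9C5.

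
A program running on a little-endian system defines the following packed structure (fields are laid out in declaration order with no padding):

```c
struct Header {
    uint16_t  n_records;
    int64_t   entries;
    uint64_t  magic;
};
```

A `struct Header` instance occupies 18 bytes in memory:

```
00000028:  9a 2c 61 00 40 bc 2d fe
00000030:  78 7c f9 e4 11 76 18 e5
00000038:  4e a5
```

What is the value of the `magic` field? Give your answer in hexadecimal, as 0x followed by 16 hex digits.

0xA54EE5187611E4F9

`magic` follows `n_records` (2 B), `entries` (8 B), so it starts at offset 2 + 8 = 10 and occupies 8 bytes.
Bytes at offsets 10..17: F9 E4 11 76 18 E5 4E A5.
Little-endian stores the least-significant byte at the lowest address.
Reassemble most-significant byte first: A5 4E E5 18 76 11 E4 F9 → 0xA54EE5187611E4F9.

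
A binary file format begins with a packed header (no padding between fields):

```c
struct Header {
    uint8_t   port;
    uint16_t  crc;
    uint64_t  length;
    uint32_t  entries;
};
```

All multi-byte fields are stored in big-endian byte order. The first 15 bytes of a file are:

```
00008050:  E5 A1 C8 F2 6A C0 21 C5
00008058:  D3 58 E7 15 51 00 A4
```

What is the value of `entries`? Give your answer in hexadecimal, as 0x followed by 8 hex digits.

0x155100A4

`entries` follows `port` (1 B), `crc` (2 B), `length` (8 B), so it starts at offset 1 + 2 + 8 = 11 and occupies 4 bytes.
Bytes at offsets 11..14: 15 51 00 A4.
Big-endian stores the most-significant byte at the lowest address.
The bytes are already most-significant first: 0x155100A4.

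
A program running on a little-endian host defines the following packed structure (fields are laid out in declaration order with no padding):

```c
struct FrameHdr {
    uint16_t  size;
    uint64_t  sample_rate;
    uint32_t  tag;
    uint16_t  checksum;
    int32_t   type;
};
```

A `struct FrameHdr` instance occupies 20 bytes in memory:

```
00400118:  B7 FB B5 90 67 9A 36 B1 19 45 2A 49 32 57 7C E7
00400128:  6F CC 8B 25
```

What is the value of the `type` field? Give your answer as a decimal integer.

629918831

`type` follows `size` (2 B), `sample_rate` (8 B), `tag` (4 B), `checksum` (2 B), so it starts at offset 2 + 8 + 4 + 2 = 16 and occupies 4 bytes.
Bytes at offsets 16..19: 6F CC 8B 25.
Little-endian: lowest address holds the least-significant byte.
Reassemble most-significant byte first: 25 8B CC 6F → 0x258BCC6F.
0x258BCC6F = 629918831.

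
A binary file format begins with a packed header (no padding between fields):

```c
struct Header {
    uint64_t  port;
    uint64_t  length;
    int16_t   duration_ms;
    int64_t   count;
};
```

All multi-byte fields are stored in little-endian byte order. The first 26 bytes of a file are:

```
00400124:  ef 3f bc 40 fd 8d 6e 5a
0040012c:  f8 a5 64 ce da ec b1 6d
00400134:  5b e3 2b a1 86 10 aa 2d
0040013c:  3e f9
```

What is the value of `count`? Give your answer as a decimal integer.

-486901501264486101

`count` follows `port` (8 B), `length` (8 B), `duration_ms` (2 B), so it starts at offset 8 + 8 + 2 = 18 and occupies 8 bytes.
Bytes at offsets 18..25: 2B A1 86 10 AA 2D 3E F9.
Little-endian: lowest address holds the least-significant byte.
Reassemble most-significant byte first: F9 3E 2D AA 10 86 A1 2B → 0xF93E2DAA1086A12B.
Top bit is set, so as a signed 64-bit value this is 0xF93E2DAA1086A12B − 2^64 = -486901501264486101.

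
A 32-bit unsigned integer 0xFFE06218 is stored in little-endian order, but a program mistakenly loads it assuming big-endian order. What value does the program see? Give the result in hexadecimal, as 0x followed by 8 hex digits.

0x1862E0FF

Stored little-endian, the bytes at ascending addresses are 18 62 E0 FF.
Read back as big-endian, the last byte is least significant, giving 0x1862E0FF.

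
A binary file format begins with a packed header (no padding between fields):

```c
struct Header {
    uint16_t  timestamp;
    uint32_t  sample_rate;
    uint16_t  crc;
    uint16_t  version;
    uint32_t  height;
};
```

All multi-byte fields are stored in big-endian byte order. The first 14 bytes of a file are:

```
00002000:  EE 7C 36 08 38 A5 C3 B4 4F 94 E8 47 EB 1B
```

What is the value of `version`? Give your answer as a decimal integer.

20372

`version` follows `timestamp` (2 B), `sample_rate` (4 B), `crc` (2 B), so it starts at offset 2 + 4 + 2 = 8 and occupies 2 bytes.
Bytes at offsets 8..9: 4F 94.
Big-endian stores the most-significant byte at the lowest address.
The bytes are already most-significant first: 0x4F94.
0x4F94 = 20372.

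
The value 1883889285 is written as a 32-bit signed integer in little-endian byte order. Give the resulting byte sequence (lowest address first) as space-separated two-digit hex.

85 DE 49 70

1883889285 in hexadecimal, padded to 32 bits, is 0x7049DE85.
Split into bytes (most-significant first): 70 49 DE 85.
Little-endian: lowest address holds the least-significant byte.
So at ascending addresses the bytes are 85 DE 49 70.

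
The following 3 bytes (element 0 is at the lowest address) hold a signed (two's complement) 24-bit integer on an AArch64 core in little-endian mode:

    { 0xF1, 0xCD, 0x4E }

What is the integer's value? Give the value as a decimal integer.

Little-endian stores the least-significant byte at the lowest address.
Reassemble most-significant byte first: 4E CD F1 → 0x4ECDF1.
0x4ECDF1 = 5164529.

5164529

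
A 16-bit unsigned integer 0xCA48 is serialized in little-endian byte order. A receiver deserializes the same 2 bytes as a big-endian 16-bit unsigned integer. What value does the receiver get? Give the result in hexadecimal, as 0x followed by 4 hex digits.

Stored little-endian, the bytes at ascending addresses are 48 CA.
Read back as big-endian, the last byte is least significant, giving 0x48CA.

0x48CA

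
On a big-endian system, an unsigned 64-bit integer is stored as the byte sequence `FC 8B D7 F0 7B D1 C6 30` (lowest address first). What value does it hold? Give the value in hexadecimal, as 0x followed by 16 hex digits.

0xFC8BD7F07BD1C630

In big-endian order the high byte comes first in memory.
The bytes are already most-significant first: 0xFC8BD7F07BD1C630.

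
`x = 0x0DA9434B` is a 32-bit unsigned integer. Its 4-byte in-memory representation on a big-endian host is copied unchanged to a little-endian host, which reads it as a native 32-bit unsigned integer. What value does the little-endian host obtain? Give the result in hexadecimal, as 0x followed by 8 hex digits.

Stored big-endian, the bytes at ascending addresses are 0D A9 43 4B.
Read back as little-endian, the first byte is least significant, giving 0x4B43A90D.

0x4B43A90D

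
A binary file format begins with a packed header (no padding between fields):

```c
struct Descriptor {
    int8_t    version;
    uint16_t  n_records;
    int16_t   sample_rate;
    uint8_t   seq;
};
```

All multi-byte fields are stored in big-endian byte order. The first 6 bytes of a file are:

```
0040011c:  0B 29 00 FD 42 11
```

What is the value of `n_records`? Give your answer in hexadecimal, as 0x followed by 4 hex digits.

0x2900

`n_records` follows `version` (1 byte), so it starts at byte offset 1 and occupies 2 bytes.
Bytes at offsets 1..2: 29 00.
In big-endian order the high byte comes first in memory.
The bytes are already most-significant first: 0x2900.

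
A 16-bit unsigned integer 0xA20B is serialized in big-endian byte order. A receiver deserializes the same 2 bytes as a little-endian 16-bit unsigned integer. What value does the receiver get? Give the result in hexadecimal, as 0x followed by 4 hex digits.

0x0BA2

Stored big-endian, the bytes at ascending addresses are A2 0B.
Read back as little-endian, the first byte is least significant, giving 0x0BA2.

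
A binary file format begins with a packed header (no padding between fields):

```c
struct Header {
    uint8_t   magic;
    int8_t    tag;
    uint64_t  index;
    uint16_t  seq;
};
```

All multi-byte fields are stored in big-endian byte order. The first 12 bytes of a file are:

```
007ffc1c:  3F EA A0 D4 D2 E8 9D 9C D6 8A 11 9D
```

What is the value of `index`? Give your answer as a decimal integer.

`index` follows `magic` (1 B), `tag` (1 B), so it starts at offset 1 + 1 = 2 and occupies 8 bytes.
Bytes at offsets 2..9: A0 D4 D2 E8 9D 9C D6 8A.
In big-endian order the high byte comes first in memory.
The bytes are already most-significant first: 0xA0D4D2E89D9CD68A.
0xA0D4D2E89D9CD68A = 11589119637649675914.

11589119637649675914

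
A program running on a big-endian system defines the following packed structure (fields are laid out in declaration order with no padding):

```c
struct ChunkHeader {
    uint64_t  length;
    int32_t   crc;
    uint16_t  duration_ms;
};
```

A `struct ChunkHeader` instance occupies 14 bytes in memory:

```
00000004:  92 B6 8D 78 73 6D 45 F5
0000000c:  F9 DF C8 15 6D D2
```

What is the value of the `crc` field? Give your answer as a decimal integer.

`crc` follows `length` (8 bytes), so it starts at byte offset 8 and occupies 4 bytes.
Bytes at offsets 8..11: F9 DF C8 15.
Big-endian: lowest address holds the most-significant byte.
The bytes are already most-significant first: 0xF9DFC815.
Top bit is set, so as a signed 32-bit value this is 0xF9DFC815 − 2^32 = -102774763.

-102774763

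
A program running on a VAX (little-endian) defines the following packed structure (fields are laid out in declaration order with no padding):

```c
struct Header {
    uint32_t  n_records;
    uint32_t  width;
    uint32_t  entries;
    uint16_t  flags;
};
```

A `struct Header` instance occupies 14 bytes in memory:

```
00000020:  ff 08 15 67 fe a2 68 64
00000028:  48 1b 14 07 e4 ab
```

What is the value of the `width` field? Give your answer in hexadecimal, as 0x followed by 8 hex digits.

0x6468A2FE

`width` follows `n_records` (4 bytes), so it starts at byte offset 4 and occupies 4 bytes.
Bytes at offsets 4..7: FE A2 68 64.
Little-endian: lowest address holds the least-significant byte.
Reassemble most-significant byte first: 64 68 A2 FE → 0x6468A2FE.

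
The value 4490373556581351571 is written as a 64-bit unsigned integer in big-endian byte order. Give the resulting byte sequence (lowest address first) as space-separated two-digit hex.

4490373556581351571 in hexadecimal, padded to 64 bits, is 0x3E5102F56CD6C093.
Split into bytes (most-significant first): 3E 51 02 F5 6C D6 C0 93.
Big-endian: lowest address holds the most-significant byte.
So the memory order matches the most-significant-first order: 3E 51 02 F5 6C D6 C0 93.

3E 51 02 F5 6C D6 C0 93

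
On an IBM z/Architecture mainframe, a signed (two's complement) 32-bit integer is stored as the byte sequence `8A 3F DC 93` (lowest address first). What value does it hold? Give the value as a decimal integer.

In big-endian order the high byte comes first in memory.
The bytes are already most-significant first: 0x8A3FDC93.
Top bit is set, so as a signed 32-bit value this is 0x8A3FDC93 − 2^32 = -1975526253.

-1975526253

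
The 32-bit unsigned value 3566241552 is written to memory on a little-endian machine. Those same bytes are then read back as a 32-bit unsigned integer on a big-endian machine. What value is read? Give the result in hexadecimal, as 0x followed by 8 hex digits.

0x108790D4

3566241552 in 32-bit hexadecimal is 0xD4908710.
Stored little-endian, the bytes at ascending addresses are 10 87 90 D4.
Read back as big-endian, the last byte is least significant, giving 0x108790D4.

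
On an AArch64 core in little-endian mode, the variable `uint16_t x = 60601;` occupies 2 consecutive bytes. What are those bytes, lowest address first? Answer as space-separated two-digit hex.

60601 in hexadecimal, padded to 16 bits, is 0xECB9.
Split into bytes (most-significant first): EC B9.
Little-endian stores the least-significant byte at the lowest address.
So at ascending addresses the bytes are B9 EC.

B9 EC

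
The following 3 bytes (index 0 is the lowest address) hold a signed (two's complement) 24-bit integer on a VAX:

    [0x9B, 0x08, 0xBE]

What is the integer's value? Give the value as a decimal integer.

Little-endian: lowest address holds the least-significant byte.
Reassemble most-significant byte first: BE 08 9B → 0xBE089B.
Top bit is set, so as a signed 24-bit value this is 0xBE089B − 2^24 = -4323173.

-4323173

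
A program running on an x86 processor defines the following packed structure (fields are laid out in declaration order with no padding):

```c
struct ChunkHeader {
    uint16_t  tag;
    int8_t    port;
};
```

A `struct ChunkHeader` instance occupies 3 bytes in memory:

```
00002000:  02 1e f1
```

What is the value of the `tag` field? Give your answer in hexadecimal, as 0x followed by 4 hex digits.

`tag` is the first field, at byte offset 0, occupying 2 bytes.
Bytes at offsets 0..1: 02 1E.
Little-endian stores the least-significant byte at the lowest address.
Reassemble most-significant byte first: 1E 02 → 0x1E02.

0x1E02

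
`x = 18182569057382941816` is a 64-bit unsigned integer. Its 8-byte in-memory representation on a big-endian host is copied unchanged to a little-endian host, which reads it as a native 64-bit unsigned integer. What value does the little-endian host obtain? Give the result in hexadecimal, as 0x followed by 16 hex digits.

18182569057382941816 in 64-bit hexadecimal is 0xFC557638E951C478.
Stored big-endian, the bytes at ascending addresses are FC 55 76 38 E9 51 C4 78.
Read back as little-endian, the first byte is least significant, giving 0x78C451E9387655FC.

0x78C451E9387655FC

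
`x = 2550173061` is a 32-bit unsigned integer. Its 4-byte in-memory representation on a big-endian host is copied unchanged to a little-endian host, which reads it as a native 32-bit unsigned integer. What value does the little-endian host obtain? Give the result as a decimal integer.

2550173061 in 32-bit hexadecimal is 0x98008D85.
Stored big-endian, the bytes at ascending addresses are 98 00 8D 85.
Read back as little-endian, the first byte is least significant, giving 0x858D0098.
0x858D0098 = 2240610456.

2240610456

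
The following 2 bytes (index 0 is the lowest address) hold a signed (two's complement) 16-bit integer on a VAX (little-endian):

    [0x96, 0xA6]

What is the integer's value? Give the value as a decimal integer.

-22890

Little-endian: lowest address holds the least-significant byte.
Reassemble most-significant byte first: A6 96 → 0xA696.
Top bit is set, so as a signed 16-bit value this is 0xA696 − 2^16 = -22890.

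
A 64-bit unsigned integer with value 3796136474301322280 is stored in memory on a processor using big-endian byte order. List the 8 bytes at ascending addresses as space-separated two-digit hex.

3796136474301322280 in hexadecimal, padded to 64 bits, is 0x34AE9602B5A25428.
Split into bytes (most-significant first): 34 AE 96 02 B5 A2 54 28.
Big-endian: lowest address holds the most-significant byte.
So the memory order matches the most-significant-first order: 34 AE 96 02 B5 A2 54 28.

34 AE 96 02 B5 A2 54 28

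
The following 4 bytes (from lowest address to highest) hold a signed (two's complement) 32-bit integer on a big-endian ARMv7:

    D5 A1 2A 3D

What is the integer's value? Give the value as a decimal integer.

-710858179

Big-endian stores the most-significant byte at the lowest address.
The bytes are already most-significant first: 0xD5A12A3D.
Top bit is set, so as a signed 32-bit value this is 0xD5A12A3D − 2^32 = -710858179.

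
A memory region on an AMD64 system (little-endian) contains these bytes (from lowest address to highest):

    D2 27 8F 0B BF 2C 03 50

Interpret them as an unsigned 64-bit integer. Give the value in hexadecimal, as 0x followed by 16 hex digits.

Little-endian stores the least-significant byte at the lowest address.
Reassemble most-significant byte first: 50 03 2C BF 0B 8F 27 D2 → 0x50032CBF0B8F27D2.

0x50032CBF0B8F27D2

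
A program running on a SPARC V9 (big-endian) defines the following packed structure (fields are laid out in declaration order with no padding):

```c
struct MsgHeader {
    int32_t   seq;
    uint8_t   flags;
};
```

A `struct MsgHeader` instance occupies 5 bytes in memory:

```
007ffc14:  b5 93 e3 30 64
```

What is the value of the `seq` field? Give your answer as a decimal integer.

`seq` is the first field, at byte offset 0, occupying 4 bytes.
Bytes at offsets 0..3: B5 93 E3 30.
Big-endian: lowest address holds the most-significant byte.
The bytes are already most-significant first: 0xB593E330.
Top bit is set, so as a signed 32-bit value this is 0xB593E330 − 2^32 = -1248599248.

-1248599248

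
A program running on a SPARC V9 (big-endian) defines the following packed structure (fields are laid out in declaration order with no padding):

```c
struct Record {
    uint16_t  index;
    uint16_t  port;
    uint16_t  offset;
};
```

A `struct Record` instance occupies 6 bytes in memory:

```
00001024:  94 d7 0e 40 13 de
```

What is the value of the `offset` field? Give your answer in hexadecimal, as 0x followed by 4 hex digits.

`offset` follows `index` (2 B), `port` (2 B), so it starts at offset 2 + 2 = 4 and occupies 2 bytes.
Bytes at offsets 4..5: 13 DE.
Big-endian: lowest address holds the most-significant byte.
The bytes are already most-significant first: 0x13DE.

0x13DE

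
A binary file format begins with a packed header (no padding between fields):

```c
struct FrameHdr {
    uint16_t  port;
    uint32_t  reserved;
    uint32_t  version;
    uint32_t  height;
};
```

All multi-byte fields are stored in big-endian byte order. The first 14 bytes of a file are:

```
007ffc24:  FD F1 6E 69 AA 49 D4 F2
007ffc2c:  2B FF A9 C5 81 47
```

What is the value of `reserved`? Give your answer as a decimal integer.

1852418633

`reserved` follows `port` (2 bytes), so it starts at byte offset 2 and occupies 4 bytes.
Bytes at offsets 2..5: 6E 69 AA 49.
Big-endian: lowest address holds the most-significant byte.
The bytes are already most-significant first: 0x6E69AA49.
0x6E69AA49 = 1852418633.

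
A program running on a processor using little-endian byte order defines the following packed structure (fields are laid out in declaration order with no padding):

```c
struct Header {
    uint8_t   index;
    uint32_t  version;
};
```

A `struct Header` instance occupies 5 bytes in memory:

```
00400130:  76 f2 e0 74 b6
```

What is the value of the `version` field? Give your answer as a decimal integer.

3061113074

`version` follows `index` (1 byte), so it starts at byte offset 1 and occupies 4 bytes.
Bytes at offsets 1..4: F2 E0 74 B6.
Little-endian stores the least-significant byte at the lowest address.
Reassemble most-significant byte first: B6 74 E0 F2 → 0xB674E0F2.
0xB674E0F2 = 3061113074.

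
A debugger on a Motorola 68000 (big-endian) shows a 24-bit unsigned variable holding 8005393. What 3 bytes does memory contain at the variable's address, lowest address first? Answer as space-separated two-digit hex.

8005393 in hexadecimal, padded to 24 bits, is 0x7A2711.
Split into bytes (most-significant first): 7A 27 11.
In big-endian order the high byte comes first in memory.
So the memory order matches the most-significant-first order: 7A 27 11.

7A 27 11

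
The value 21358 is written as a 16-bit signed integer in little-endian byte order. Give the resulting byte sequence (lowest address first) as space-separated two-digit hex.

21358 in hexadecimal, padded to 16 bits, is 0x536E.
Split into bytes (most-significant first): 53 6E.
In little-endian order the low byte comes first in memory.
So at ascending addresses the bytes are 6E 53.

6E 53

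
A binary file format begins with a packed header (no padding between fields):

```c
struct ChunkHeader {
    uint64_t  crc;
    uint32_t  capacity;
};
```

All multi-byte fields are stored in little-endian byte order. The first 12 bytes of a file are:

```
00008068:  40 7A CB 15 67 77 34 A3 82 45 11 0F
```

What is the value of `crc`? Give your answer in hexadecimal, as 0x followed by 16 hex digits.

`crc` is the first field, at byte offset 0, occupying 8 bytes.
Bytes at offsets 0..7: 40 7A CB 15 67 77 34 A3.
In little-endian order the low byte comes first in memory.
Reassemble most-significant byte first: A3 34 77 67 15 CB 7A 40 → 0xA334776715CB7A40.

0xA334776715CB7A40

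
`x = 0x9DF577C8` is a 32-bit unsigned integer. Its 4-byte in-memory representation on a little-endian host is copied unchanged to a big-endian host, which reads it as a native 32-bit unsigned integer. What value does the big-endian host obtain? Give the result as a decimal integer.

Stored little-endian, the bytes at ascending addresses are C8 77 F5 9D.
Read back as big-endian, the last byte is least significant, giving 0xC877F59D.
0xC877F59D = 3363304861.

3363304861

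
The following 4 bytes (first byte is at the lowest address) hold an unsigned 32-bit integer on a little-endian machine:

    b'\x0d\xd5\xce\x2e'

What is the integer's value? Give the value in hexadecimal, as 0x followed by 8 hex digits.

0x2ECED50D

In little-endian order the low byte comes first in memory.
Reassemble most-significant byte first: 2E CE D5 0D → 0x2ECED50D.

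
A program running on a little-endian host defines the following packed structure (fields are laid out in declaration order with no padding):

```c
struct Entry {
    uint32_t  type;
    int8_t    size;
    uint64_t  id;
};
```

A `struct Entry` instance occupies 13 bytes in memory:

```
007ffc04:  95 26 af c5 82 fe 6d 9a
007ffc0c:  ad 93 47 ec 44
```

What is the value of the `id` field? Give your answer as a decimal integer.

`id` follows `type` (4 B), `size` (1 B), so it starts at offset 4 + 1 = 5 and occupies 8 bytes.
Bytes at offsets 5..12: FE 6D 9A AD 93 47 EC 44.
In little-endian order the low byte comes first in memory.
Reassemble most-significant byte first: 44 EC 47 93 AD 9A 6D FE → 0x44EC4793AD9A6DFE.
0x44EC4793AD9A6DFE = 4966423188681158142.

4966423188681158142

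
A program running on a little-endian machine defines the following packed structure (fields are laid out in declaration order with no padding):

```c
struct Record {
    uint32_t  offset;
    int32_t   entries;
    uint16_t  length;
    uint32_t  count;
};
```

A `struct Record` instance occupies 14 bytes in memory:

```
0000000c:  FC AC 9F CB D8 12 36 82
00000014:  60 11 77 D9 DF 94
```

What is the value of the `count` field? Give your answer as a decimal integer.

`count` follows `offset` (4 B), `entries` (4 B), `length` (2 B), so it starts at offset 4 + 4 + 2 = 10 and occupies 4 bytes.
Bytes at offsets 10..13: 77 D9 DF 94.
Little-endian stores the least-significant byte at the lowest address.
Reassemble most-significant byte first: 94 DF D9 77 → 0x94DFD977.
0x94DFD977 = 2497698167.

2497698167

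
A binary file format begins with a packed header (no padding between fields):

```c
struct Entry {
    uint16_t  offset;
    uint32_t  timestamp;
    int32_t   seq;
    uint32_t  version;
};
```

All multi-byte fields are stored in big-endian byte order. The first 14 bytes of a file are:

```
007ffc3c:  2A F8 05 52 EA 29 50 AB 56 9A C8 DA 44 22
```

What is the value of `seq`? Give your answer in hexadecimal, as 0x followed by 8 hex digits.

0x50AB569A

`seq` follows `offset` (2 B), `timestamp` (4 B), so it starts at offset 2 + 4 = 6 and occupies 4 bytes.
Bytes at offsets 6..9: 50 AB 56 9A.
In big-endian order the high byte comes first in memory.
The bytes are already most-significant first: 0x50AB569A.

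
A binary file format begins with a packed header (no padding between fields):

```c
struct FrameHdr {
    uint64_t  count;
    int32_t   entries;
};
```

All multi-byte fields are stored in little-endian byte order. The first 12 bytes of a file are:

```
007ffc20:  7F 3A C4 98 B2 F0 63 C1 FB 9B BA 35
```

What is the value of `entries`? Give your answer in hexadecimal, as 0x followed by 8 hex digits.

`entries` follows `count` (8 bytes), so it starts at byte offset 8 and occupies 4 bytes.
Bytes at offsets 8..11: FB 9B BA 35.
Little-endian stores the least-significant byte at the lowest address.
Reassemble most-significant byte first: 35 BA 9B FB → 0x35BA9BFB.

0x35BA9BFB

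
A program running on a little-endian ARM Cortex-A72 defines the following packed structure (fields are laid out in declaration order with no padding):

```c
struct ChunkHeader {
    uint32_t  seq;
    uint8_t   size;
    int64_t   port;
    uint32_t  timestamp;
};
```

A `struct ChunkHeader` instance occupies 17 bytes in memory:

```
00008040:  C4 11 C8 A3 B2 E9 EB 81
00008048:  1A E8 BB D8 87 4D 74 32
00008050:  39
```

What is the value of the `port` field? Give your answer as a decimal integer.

`port` follows `seq` (4 B), `size` (1 B), so it starts at offset 4 + 1 = 5 and occupies 8 bytes.
Bytes at offsets 5..12: E9 EB 81 1A E8 BB D8 87.
Little-endian stores the least-significant byte at the lowest address.
Reassemble most-significant byte first: 87 D8 BB E8 1A 81 EB E9 → 0x87D8BBE81A81EBE9.
Top bit is set, so as a signed 64-bit value this is 0x87D8BBE81A81EBE9 − 2^64 = -8657963678068249623.

-8657963678068249623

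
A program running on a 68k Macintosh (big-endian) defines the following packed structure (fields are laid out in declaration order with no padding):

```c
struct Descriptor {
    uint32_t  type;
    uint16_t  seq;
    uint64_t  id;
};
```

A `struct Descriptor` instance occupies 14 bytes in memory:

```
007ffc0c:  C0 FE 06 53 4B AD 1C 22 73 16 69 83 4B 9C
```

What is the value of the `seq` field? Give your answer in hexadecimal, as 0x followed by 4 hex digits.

0x4BAD

`seq` follows `type` (4 bytes), so it starts at byte offset 4 and occupies 2 bytes.
Bytes at offsets 4..5: 4B AD.
Big-endian: lowest address holds the most-significant byte.
The bytes are already most-significant first: 0x4BAD.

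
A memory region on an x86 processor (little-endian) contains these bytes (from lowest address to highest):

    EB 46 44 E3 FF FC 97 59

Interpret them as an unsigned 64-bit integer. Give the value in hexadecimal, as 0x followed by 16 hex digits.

0x5997FCFFE34446EB

Little-endian stores the least-significant byte at the lowest address.
Reassemble most-significant byte first: 59 97 FC FF E3 44 46 EB → 0x5997FCFFE34446EB.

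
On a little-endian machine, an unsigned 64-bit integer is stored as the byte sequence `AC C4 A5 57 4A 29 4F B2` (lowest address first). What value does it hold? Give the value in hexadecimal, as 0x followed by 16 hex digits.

0xB24F294A57A5C4AC

In little-endian order the low byte comes first in memory.
Reassemble most-significant byte first: B2 4F 29 4A 57 A5 C4 AC → 0xB24F294A57A5C4AC.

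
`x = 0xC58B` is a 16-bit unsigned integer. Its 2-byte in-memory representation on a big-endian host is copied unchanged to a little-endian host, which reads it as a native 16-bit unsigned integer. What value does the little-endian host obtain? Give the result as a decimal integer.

Stored big-endian, the bytes at ascending addresses are C5 8B.
Read back as little-endian, the first byte is least significant, giving 0x8BC5.
0x8BC5 = 35781.

35781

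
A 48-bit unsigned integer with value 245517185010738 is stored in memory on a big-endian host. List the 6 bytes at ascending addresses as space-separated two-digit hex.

245517185010738 in hexadecimal, padded to 48 bits, is 0xDF4BEC994C32.
Split into bytes (most-significant first): DF 4B EC 99 4C 32.
In big-endian order the high byte comes first in memory.
So the memory order matches the most-significant-first order: DF 4B EC 99 4C 32.

DF 4B EC 99 4C 32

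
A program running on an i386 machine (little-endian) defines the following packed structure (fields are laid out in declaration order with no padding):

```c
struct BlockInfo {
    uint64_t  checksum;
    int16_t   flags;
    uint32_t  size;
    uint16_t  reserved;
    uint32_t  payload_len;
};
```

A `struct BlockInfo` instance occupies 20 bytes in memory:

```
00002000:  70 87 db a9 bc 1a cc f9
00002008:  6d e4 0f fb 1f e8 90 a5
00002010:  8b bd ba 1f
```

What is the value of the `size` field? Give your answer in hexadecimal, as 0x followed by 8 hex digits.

0xE81FFB0F

`size` follows `checksum` (8 B), `flags` (2 B), so it starts at offset 8 + 2 = 10 and occupies 4 bytes.
Bytes at offsets 10..13: 0F FB 1F E8.
Little-endian: lowest address holds the least-significant byte.
Reassemble most-significant byte first: E8 1F FB 0F → 0xE81FFB0F.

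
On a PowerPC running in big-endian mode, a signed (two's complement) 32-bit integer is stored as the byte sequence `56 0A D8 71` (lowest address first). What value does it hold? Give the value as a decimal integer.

1443551345

In big-endian order the high byte comes first in memory.
The bytes are already most-significant first: 0x560AD871.
0x560AD871 = 1443551345.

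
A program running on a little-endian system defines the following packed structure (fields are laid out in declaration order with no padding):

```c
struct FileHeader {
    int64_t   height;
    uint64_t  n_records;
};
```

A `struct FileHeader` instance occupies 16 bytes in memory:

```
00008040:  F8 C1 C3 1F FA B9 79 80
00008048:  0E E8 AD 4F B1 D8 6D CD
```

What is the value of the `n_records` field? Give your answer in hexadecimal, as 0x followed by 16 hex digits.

`n_records` follows `height` (8 bytes), so it starts at byte offset 8 and occupies 8 bytes.
Bytes at offsets 8..15: 0E E8 AD 4F B1 D8 6D CD.
Little-endian: lowest address holds the least-significant byte.
Reassemble most-significant byte first: CD 6D D8 B1 4F AD E8 0E → 0xCD6DD8B14FADE80E.

0xCD6DD8B14FADE80E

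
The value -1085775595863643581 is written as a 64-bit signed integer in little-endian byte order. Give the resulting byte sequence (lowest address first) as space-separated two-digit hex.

Two's complement of -1085775595863643581 in 64 bits: 1085775595863643581 = 0x0F117326D93D95BD; invert → 0xF0EE8CD926C26A42; add 1 → 0xF0EE8CD926C26A43.
Split into bytes (most-significant first): F0 EE 8C D9 26 C2 6A 43.
Little-endian stores the least-significant byte at the lowest address.
So at ascending addresses the bytes are 43 6A C2 26 D9 8C EE F0.

43 6A C2 26 D9 8C EE F0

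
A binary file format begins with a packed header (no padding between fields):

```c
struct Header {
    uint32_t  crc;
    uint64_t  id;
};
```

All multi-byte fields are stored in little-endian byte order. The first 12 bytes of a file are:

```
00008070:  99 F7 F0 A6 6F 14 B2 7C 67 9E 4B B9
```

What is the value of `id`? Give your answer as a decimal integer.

`id` follows `crc` (4 bytes), so it starts at byte offset 4 and occupies 8 bytes.
Bytes at offsets 4..11: 6F 14 B2 7C 67 9E 4B B9.
Little-endian: lowest address holds the least-significant byte.
Reassemble most-significant byte first: B9 4B 9E 67 7C B2 14 6F → 0xB94B9E677CB2146F.
0xB94B9E677CB2146F = 13351939687580832879.

13351939687580832879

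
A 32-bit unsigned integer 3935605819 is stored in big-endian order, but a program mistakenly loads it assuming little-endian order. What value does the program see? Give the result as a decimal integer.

999593194

3935605819 in 32-bit hexadecimal is 0xEA94943B.
Stored big-endian, the bytes at ascending addresses are EA 94 94 3B.
Read back as little-endian, the first byte is least significant, giving 0x3B9494EA.
0x3B9494EA = 999593194.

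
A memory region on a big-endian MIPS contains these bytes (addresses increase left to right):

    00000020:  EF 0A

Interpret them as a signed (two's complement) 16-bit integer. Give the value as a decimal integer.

Big-endian: lowest address holds the most-significant byte.
The bytes are already most-significant first: 0xEF0A.
Top bit is set, so as a signed 16-bit value this is 0xEF0A − 2^16 = -4342.

-4342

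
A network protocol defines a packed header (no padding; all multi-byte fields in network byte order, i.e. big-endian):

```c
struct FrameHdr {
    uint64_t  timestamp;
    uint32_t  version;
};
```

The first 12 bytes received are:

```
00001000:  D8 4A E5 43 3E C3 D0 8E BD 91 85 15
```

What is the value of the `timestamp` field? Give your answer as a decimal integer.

15585521537447612558

`timestamp` is the first field, at byte offset 0, occupying 8 bytes.
Bytes at offsets 0..7: D8 4A E5 43 3E C3 D0 8E.
Big-endian stores the most-significant byte at the lowest address.
The bytes are already most-significant first: 0xD84AE5433EC3D08E.
0xD84AE5433EC3D08E = 15585521537447612558.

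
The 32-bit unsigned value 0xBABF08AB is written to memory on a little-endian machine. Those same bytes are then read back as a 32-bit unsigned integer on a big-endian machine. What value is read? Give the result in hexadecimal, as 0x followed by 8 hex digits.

0xAB08BFBA

Stored little-endian, the bytes at ascending addresses are AB 08 BF BA.
Read back as big-endian, the last byte is least significant, giving 0xAB08BFBA.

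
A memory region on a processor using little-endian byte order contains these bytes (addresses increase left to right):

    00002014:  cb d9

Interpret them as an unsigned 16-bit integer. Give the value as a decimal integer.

In little-endian order the low byte comes first in memory.
Reassemble most-significant byte first: D9 CB → 0xD9CB.
0xD9CB = 55755.

55755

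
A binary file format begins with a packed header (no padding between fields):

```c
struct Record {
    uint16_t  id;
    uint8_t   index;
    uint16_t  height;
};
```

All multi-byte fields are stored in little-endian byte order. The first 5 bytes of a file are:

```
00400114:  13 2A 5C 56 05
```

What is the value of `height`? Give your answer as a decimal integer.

`height` follows `id` (2 B), `index` (1 B), so it starts at offset 2 + 1 = 3 and occupies 2 bytes.
Bytes at offsets 3..4: 56 05.
Little-endian stores the least-significant byte at the lowest address.
Reassemble most-significant byte first: 05 56 → 0x0556.
0x0556 = 1366.

1366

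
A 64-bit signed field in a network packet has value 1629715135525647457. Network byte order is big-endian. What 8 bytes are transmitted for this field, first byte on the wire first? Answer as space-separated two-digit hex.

16 9D E9 47 FA 15 74 61

1629715135525647457 in hexadecimal, padded to 64 bits, is 0x169DE947FA157461.
Split into bytes (most-significant first): 16 9D E9 47 FA 15 74 61.
Big-endian: lowest address holds the most-significant byte.
So the memory order matches the most-significant-first order: 16 9D E9 47 FA 15 74 61.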